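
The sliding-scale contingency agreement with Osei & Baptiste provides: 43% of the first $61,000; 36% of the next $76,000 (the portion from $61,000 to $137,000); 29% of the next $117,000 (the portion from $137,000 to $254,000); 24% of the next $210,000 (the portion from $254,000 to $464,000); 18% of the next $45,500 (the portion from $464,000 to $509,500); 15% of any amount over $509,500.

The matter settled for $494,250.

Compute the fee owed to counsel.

$143,365.00

First $61,000 at 43% = $26,230.00
Next $76,000 at 36% = $27,360.00
Next $117,000 at 29% = $33,930.00
Next $210,000 at 24% = $50,400.00
Remaining $30,250 at 18% = $5,445.00
Fee: $26,230.00 + $27,360.00 + $33,930.00 + $50,400.00 + $5,445.00 = $143,365.00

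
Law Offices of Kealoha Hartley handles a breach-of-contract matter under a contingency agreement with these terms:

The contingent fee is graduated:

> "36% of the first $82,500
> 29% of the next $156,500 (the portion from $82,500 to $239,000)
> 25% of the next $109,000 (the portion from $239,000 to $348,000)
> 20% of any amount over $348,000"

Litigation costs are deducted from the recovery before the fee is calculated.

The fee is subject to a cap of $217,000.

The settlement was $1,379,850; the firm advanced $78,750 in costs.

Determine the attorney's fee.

$217,000.00

Fee base (net of costs): $1,379,850 − $78,750 = $1,301,100
First $82,500 at 36% = $29,700.00
Next $156,500 at 29% = $45,385.00
Next $109,000 at 25% = $27,250.00
Remaining $953,100 at 20% = $190,620.00
Fee: $29,700.00 + $45,385.00 + $27,250.00 + $190,620.00 = $292,955.00
$292,955.00 exceeds the $217,000 cap, so the fee is capped at $217,000.00.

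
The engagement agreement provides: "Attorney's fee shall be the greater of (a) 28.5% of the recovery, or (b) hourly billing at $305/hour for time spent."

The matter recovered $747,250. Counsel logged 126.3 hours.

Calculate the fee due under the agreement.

$212,966.25

(a) 28.5% of $747,250 = $212,966.25
(b) 126.3 × $305 = $38,521.50
The greater is (a): $212,966.25.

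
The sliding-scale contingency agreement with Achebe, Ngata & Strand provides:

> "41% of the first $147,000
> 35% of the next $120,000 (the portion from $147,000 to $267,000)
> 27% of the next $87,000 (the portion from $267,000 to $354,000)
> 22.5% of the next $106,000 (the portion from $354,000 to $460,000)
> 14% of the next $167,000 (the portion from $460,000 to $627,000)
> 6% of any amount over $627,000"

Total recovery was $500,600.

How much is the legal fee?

First $147,000 at 41% = $60,270.00
Next $120,000 at 35% = $42,000.00
Next $87,000 at 27% = $23,490.00
Next $106,000 at 22.5% = $23,850.00
Remaining $40,600 at 14% = $5,684.00
Fee: $60,270.00 + $42,000.00 + $23,490.00 + $23,850.00 + $5,684.00 = $155,294.00

$155,294.00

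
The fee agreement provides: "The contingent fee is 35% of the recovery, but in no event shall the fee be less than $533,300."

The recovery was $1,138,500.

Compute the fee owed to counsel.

$533,300.00

35% of $1,138,500 = $398,475.00
That is below the $533,300 minimum, so the minimum applies.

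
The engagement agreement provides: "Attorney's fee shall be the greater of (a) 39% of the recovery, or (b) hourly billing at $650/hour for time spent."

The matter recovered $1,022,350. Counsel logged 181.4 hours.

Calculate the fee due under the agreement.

(a) 39% of $1,022,350 = $398,716.50
(b) 181.4 × $650 = $117,910.00
The greater is (a): $398,716.50.

$398,716.50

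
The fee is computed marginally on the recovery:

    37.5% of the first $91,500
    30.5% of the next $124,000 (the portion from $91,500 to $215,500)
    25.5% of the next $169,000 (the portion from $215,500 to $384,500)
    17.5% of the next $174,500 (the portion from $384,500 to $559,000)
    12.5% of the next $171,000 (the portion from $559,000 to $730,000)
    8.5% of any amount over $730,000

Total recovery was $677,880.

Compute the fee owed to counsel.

$160,625.00

First $91,500 at 37.5% = $34,312.50
Next $124,000 at 30.5% = $37,820.00
Next $169,000 at 25.5% = $43,095.00
Next $174,500 at 17.5% = $30,537.50
Remaining $118,880 at 12.5% = $14,860.00
Fee: $34,312.50 + $37,820.00 + $43,095.00 + $30,537.50 + $14,860.00 = $160,625.00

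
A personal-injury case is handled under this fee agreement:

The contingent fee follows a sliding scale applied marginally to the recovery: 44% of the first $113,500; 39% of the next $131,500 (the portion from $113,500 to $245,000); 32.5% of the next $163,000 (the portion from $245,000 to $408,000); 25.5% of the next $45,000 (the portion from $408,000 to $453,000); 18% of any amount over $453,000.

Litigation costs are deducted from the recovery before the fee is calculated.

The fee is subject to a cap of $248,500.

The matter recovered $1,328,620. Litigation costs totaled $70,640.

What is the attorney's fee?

Fee base (net of costs): $1,328,620 − $70,640 = $1,257,980
First $113,500 at 44% = $49,940.00
Next $131,500 at 39% = $51,285.00
Next $163,000 at 32.5% = $52,975.00
Next $45,000 at 25.5% = $11,475.00
Remaining $804,980 at 18% = $144,896.40
Fee: $49,940.00 + $51,285.00 + $52,975.00 + $11,475.00 + $144,896.40 = $310,571.40
$310,571.40 exceeds the $248,500 cap, so the fee is capped at $248,500.00.

$248,500.00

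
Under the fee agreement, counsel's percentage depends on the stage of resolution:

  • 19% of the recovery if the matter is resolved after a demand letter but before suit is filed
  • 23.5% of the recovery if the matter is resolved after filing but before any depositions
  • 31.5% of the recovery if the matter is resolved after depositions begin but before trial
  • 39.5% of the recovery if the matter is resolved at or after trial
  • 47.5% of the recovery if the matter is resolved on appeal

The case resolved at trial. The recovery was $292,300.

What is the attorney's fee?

The matter resolved at trial, so the 39.5% rate applies.
$292,300 × 39.5% = $115,458.50

$115,458.50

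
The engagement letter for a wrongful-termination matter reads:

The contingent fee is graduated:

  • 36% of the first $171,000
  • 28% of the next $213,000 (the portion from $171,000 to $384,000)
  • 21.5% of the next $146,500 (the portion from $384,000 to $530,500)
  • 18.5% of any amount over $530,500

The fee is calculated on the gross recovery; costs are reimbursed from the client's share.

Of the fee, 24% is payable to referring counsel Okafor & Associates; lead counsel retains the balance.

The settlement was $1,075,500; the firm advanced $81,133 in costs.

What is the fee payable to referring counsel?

$60,845.40

Fee base is the gross recovery, $1,075,500; costs are reimbursed separately.
First $171,000 at 36% = $61,560.00
Next $213,000 at 28% = $59,640.00
Next $146,500 at 21.5% = $31,497.50
Remaining $545,000 at 18.5% = $100,825.00
Fee: $61,560.00 + $59,640.00 + $31,497.50 + $100,825.00 = $253,522.50
Referral share: 24% of $253,522.50 = $60,845.40; lead counsel retains $253,522.50 − $60,845.40 = $192,677.10.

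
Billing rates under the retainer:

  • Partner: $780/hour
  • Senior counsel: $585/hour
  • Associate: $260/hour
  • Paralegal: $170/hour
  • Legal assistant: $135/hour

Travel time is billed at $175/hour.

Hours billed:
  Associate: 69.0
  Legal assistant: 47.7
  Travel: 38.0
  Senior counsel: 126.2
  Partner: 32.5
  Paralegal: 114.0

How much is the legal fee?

$149,586.50

Partner: 32.5 × $780 = $25,350.00
Senior counsel: 126.2 × $585 = $73,827.00
Associate: 69.0 × $260 = $17,940.00
Paralegal: 114.0 × $170 = $19,380.00
Legal assistant: 47.7 × $135 = $6,439.50
Subtotal: $25,350.00 + $73,827.00 + $17,940.00 + $19,380.00 + $6,439.50 = $142,936.50
Travel: 38.0 × $175 = $6,650.00
Total: $142,936.50 + $6,650.00 = $149,586.50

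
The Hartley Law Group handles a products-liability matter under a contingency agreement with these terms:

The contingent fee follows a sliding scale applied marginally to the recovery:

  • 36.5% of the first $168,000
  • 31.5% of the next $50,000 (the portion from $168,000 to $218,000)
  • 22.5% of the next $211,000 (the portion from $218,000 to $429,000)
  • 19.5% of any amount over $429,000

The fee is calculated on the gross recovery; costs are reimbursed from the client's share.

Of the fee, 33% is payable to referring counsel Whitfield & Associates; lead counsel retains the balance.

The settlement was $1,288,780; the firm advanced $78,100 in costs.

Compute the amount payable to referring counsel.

$96,426.69

Fee base is the gross recovery, $1,288,780; costs are reimbursed separately.
First $168,000 at 36.5% = $61,320.00
Next $50,000 at 31.5% = $15,750.00
Next $211,000 at 22.5% = $47,475.00
Remaining $859,780 at 19.5% = $167,657.10
Fee: $61,320.00 + $15,750.00 + $47,475.00 + $167,657.10 = $292,202.10
Referral share: 33% of $292,202.10 = $96,426.69; lead counsel retains $292,202.10 − $96,426.69 = $195,775.41.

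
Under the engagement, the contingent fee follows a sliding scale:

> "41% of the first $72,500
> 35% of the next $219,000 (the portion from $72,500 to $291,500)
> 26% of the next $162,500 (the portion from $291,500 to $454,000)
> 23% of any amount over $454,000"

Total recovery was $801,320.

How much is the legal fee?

First $72,500 at 41% = $29,725.00
Next $219,000 at 35% = $76,650.00
Next $162,500 at 26% = $42,250.00
Remaining $347,320 at 23% = $79,883.60
Fee: $29,725.00 + $76,650.00 + $42,250.00 + $79,883.60 = $228,508.60

$228,508.60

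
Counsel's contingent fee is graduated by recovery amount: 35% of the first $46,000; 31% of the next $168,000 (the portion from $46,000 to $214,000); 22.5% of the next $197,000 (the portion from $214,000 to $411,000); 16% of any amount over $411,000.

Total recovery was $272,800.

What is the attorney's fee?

First $46,000 at 35% = $16,100.00
Next $168,000 at 31% = $52,080.00
Remaining $58,800 at 22.5% = $13,230.00
Fee: $16,100.00 + $52,080.00 + $13,230.00 = $81,410.00

$81,410.00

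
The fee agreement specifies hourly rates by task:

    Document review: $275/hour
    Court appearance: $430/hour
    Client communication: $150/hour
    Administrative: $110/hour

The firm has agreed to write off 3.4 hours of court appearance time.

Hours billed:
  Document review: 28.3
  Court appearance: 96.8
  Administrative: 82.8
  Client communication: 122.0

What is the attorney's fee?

$75,352.50

Document review: 28.3 × $275 = $7,782.50
Court appearance: 96.8 × $430 = $41,624.00
Client communication: 122.0 × $150 = $18,300.00
Administrative: 82.8 × $110 = $9,108.00
Subtotal: $76,814.50
Write-off: 3.4 × $430 = $1,462.00
Total: $76,814.50 − $1,462.00 = $75,352.50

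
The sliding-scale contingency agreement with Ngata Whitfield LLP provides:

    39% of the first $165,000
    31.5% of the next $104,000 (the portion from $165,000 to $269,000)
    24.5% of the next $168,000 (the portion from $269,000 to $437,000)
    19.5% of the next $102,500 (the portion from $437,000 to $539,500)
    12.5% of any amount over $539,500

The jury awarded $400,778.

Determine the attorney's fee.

$129,395.61

First $165,000 at 39% = $64,350.00
Next $104,000 at 31.5% = $32,760.00
Remaining $131,778 at 24.5% = $32,285.61
Fee: $64,350.00 + $32,760.00 + $32,285.61 = $129,395.61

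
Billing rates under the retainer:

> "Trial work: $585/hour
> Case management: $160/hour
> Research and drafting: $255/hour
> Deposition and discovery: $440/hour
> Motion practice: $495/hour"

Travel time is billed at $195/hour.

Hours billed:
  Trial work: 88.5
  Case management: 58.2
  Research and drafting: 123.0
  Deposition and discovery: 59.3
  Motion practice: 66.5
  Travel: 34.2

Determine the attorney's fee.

$158,128.00

Trial work: 88.5 × $585 = $51,772.50
Case management: 58.2 × $160 = $9,312.00
Research and drafting: 123.0 × $255 = $31,365.00
Deposition and discovery: 59.3 × $440 = $26,092.00
Motion practice: 66.5 × $495 = $32,917.50
Subtotal: $51,772.50 + $9,312.00 + $31,365.00 + $26,092.00 + $32,917.50 = $151,459.00
Travel: 34.2 × $195 = $6,669.00
Total: $151,459.00 + $6,669.00 = $158,128.00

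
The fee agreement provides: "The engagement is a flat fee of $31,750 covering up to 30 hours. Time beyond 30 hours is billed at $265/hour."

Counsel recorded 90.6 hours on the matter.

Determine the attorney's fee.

Flat fee: $31,750.00
Excess hours: 90.6 − 30 = 60.6
Overrun: 60.6 × $265 = $16,059.00
Total: $31,750.00 + $16,059.00 = $47,809.00

$47,809.00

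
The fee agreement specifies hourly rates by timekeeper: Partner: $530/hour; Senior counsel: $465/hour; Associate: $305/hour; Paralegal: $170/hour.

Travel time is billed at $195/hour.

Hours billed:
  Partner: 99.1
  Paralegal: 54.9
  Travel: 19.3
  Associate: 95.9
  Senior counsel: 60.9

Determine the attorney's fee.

Partner: 99.1 × $530 = $52,523.00
Senior counsel: 60.9 × $465 = $28,318.50
Associate: 95.9 × $305 = $29,249.50
Paralegal: 54.9 × $170 = $9,333.00
Subtotal: $52,523.00 + $28,318.50 + $29,249.50 + $9,333.00 = $119,424.00
Travel: 19.3 × $195 = $3,763.50
Total: $119,424.00 + $3,763.50 = $123,187.50

$123,187.50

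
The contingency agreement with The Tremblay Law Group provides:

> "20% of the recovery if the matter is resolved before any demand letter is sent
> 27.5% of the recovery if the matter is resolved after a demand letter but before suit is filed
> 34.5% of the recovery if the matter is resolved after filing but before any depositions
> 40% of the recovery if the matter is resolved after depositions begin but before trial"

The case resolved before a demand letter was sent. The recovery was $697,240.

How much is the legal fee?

$139,448.00

The matter resolved before a demand letter was sent, so the 20% rate applies.
$697,240 × 20% = $139,448.00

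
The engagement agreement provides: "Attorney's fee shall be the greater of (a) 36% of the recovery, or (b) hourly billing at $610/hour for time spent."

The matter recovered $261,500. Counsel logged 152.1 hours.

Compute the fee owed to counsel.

$94,140.00

(a) 36% of $261,500 = $94,140.00
(b) 152.1 × $610 = $92,781.00
The greater is (a): $94,140.00.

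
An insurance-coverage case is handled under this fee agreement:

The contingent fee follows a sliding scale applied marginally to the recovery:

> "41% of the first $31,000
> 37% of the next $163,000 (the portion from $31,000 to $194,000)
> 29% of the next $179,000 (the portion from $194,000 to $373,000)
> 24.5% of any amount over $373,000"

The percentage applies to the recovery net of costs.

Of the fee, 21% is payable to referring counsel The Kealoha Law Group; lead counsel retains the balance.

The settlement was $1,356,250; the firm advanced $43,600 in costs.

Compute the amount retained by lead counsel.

Fee base (net of costs): $1,356,250 − $43,600 = $1,312,650
First $31,000 at 41% = $12,710.00
Next $163,000 at 37% = $60,310.00
Next $179,000 at 29% = $51,910.00
Remaining $939,650 at 24.5% = $230,214.25
Fee: $12,710.00 + $60,310.00 + $51,910.00 + $230,214.25 = $355,144.25
Referral share: 21% of $355,144.25 = $74,580.29; lead counsel retains $355,144.25 − $74,580.29 = $280,563.96.

$280,563.96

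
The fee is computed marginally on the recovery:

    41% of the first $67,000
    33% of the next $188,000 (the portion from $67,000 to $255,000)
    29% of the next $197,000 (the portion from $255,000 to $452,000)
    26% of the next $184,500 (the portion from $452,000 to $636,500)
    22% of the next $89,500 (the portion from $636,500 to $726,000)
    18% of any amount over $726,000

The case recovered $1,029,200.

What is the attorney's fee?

$268,876.00

First $67,000 at 41% = $27,470.00
Next $188,000 at 33% = $62,040.00
Next $197,000 at 29% = $57,130.00
Next $184,500 at 26% = $47,970.00
Next $89,500 at 22% = $19,690.00
Remaining $303,200 at 18% = $54,576.00
Fee: $27,470.00 + $62,040.00 + $57,130.00 + $47,970.00 + $19,690.00 + $54,576.00 = $268,876.00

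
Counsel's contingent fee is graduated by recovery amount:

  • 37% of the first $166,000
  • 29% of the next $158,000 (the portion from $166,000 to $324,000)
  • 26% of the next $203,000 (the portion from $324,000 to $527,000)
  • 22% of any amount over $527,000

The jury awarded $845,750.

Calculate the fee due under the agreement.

First $166,000 at 37% = $61,420.00
Next $158,000 at 29% = $45,820.00
Next $203,000 at 26% = $52,780.00
Remaining $318,750 at 22% = $70,125.00
Fee: $61,420.00 + $45,820.00 + $52,780.00 + $70,125.00 = $230,145.00

$230,145.00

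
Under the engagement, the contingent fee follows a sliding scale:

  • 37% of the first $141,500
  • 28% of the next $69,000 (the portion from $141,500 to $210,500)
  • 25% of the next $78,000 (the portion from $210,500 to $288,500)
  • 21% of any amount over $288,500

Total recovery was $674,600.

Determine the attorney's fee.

First $141,500 at 37% = $52,355.00
Next $69,000 at 28% = $19,320.00
Next $78,000 at 25% = $19,500.00
Remaining $386,100 at 21% = $81,081.00
Fee: $52,355.00 + $19,320.00 + $19,500.00 + $81,081.00 = $172,256.00

$172,256.00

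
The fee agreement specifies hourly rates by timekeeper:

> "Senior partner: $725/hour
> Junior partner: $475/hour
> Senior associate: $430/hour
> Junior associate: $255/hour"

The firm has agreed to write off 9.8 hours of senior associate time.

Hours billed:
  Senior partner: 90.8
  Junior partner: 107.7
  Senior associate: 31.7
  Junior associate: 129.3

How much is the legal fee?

Senior partner: 90.8 × $725 = $65,830.00
Junior partner: 107.7 × $475 = $51,157.50
Senior associate: 31.7 × $430 = $13,631.00
Junior associate: 129.3 × $255 = $32,971.50
Subtotal: $163,590.00
Write-off: 9.8 × $430 = $4,214.00
Total: $163,590.00 − $4,214.00 = $159,376.00

$159,376.00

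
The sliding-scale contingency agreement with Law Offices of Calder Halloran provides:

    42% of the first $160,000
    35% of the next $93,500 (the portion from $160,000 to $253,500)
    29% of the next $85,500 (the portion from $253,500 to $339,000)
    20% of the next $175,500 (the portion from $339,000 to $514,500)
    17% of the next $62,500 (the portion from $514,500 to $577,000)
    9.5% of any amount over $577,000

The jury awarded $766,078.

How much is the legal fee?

First $160,000 at 42% = $67,200.00
Next $93,500 at 35% = $32,725.00
Next $85,500 at 29% = $24,795.00
Next $175,500 at 20% = $35,100.00
Next $62,500 at 17% = $10,625.00
Remaining $189,078 at 9.5% = $17,962.41
Fee: $67,200.00 + $32,725.00 + $24,795.00 + $35,100.00 + $10,625.00 + $17,962.41 = $188,407.41

$188,407.41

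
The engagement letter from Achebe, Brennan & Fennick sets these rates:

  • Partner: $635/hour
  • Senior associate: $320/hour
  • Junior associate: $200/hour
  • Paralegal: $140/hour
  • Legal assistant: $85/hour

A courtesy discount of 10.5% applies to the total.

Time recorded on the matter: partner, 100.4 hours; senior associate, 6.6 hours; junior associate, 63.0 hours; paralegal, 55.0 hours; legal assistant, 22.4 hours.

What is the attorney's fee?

$78,822.65

Partner: 100.4 × $635 = $63,754.00
Senior associate: 6.6 × $320 = $2,112.00
Junior associate: 63.0 × $200 = $12,600.00
Paralegal: 55.0 × $140 = $7,700.00
Legal assistant: 22.4 × $85 = $1,904.00
Subtotal: $88,070.00
Less 10.5% discount: −$9,247.35
Total: $88,070.00 − $9,247.35 = $78,822.65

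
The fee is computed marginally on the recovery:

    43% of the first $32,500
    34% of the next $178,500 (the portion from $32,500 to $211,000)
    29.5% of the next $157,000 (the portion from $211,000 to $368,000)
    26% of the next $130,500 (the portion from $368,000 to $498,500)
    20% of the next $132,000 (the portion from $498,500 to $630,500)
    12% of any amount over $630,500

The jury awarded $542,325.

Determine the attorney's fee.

$163,675.00

First $32,500 at 43% = $13,975.00
Next $178,500 at 34% = $60,690.00
Next $157,000 at 29.5% = $46,315.00
Next $130,500 at 26% = $33,930.00
Remaining $43,825 at 20% = $8,765.00
Fee: $13,975.00 + $60,690.00 + $46,315.00 + $33,930.00 + $8,765.00 = $163,675.00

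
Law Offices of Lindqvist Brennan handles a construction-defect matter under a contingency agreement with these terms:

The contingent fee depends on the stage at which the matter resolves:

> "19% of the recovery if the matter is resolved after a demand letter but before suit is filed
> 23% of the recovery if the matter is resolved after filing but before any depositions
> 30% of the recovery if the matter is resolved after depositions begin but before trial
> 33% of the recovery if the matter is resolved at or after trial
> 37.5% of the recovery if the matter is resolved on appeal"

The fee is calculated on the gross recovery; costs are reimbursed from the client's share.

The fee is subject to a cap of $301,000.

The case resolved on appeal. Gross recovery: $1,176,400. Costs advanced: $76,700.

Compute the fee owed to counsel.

$301,000.00

Fee base is the gross recovery, $1,176,400; costs are reimbursed separately.
The matter resolved on appeal, so the 37.5% rate applies.
$1,176,400 × 37.5% = $441,150.00
$441,150.00 exceeds the $301,000 cap, so the fee is capped at $301,000.00.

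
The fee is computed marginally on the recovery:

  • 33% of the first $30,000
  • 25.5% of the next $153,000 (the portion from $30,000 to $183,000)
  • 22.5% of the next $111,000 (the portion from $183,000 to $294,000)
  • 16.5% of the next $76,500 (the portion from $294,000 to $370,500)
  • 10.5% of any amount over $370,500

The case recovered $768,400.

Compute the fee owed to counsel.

$128,292.00

First $30,000 at 33% = $9,900.00
Next $153,000 at 25.5% = $39,015.00
Next $111,000 at 22.5% = $24,975.00
Next $76,500 at 16.5% = $12,622.50
Remaining $397,900 at 10.5% = $41,779.50
Fee: $9,900.00 + $39,015.00 + $24,975.00 + $12,622.50 + $41,779.50 = $128,292.00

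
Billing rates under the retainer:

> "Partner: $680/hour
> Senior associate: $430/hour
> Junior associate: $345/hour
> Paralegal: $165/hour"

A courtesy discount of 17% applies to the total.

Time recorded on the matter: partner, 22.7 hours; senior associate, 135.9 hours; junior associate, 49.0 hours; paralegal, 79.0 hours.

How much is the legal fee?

$86,164.79

Partner: 22.7 × $680 = $15,436.00
Senior associate: 135.9 × $430 = $58,437.00
Junior associate: 49.0 × $345 = $16,905.00
Paralegal: 79.0 × $165 = $13,035.00
Subtotal: $103,813.00
Less 17% discount: −$17,648.21
Total: $103,813.00 − $17,648.21 = $86,164.79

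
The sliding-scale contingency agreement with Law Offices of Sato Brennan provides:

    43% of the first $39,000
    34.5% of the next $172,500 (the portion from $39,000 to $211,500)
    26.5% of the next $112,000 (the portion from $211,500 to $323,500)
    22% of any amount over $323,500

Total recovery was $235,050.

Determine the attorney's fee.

First $39,000 at 43% = $16,770.00
Next $172,500 at 34.5% = $59,512.50
Remaining $23,550 at 26.5% = $6,240.75
Fee: $16,770.00 + $59,512.50 + $6,240.75 = $82,523.25

$82,523.25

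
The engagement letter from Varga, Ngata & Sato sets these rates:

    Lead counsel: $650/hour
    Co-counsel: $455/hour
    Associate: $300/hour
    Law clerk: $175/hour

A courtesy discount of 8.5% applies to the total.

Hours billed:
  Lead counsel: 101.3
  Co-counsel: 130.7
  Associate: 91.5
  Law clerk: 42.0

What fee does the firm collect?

Lead counsel: 101.3 × $650 = $65,845.00
Co-counsel: 130.7 × $455 = $59,468.50
Associate: 91.5 × $300 = $27,450.00
Law clerk: 42.0 × $175 = $7,350.00
Subtotal: $160,113.50
Less 8.5% discount: −$13,609.65
Total: $160,113.50 − $13,609.65 = $146,503.85

$146,503.85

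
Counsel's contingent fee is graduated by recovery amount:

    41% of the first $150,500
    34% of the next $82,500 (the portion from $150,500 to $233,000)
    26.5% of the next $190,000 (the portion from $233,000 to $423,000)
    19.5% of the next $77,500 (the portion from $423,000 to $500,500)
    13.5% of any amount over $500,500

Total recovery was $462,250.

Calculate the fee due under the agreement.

First $150,500 at 41% = $61,705.00
Next $82,500 at 34% = $28,050.00
Next $190,000 at 26.5% = $50,350.00
Remaining $39,250 at 19.5% = $7,653.75
Fee: $61,705.00 + $28,050.00 + $50,350.00 + $7,653.75 = $147,758.75

$147,758.75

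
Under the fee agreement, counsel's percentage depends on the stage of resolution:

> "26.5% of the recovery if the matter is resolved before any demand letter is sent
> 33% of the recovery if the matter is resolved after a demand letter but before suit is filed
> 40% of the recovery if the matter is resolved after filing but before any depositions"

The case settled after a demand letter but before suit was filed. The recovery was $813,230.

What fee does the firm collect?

$268,365.90

The matter settled after a demand letter but before suit was filed, so the 33% rate applies.
$813,230 × 33% = $268,365.90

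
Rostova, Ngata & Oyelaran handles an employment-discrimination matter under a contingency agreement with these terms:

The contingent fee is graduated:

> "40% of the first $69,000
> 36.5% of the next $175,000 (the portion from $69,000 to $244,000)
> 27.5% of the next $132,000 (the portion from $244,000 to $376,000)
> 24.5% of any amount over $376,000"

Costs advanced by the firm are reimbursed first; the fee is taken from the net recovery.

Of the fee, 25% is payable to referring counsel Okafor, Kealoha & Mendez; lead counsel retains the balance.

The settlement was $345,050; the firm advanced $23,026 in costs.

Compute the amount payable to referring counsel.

$28,232.90

Fee base (net of costs): $345,050 − $23,026 = $322,024
First $69,000 at 40% = $27,600.00
Next $175,000 at 36.5% = $63,875.00
Remaining $78,024 at 27.5% = $21,456.60
Fee: $27,600.00 + $63,875.00 + $21,456.60 = $112,931.60
Referral share: 25% of $112,931.60 = $28,232.90; lead counsel retains $112,931.60 − $28,232.90 = $84,698.70.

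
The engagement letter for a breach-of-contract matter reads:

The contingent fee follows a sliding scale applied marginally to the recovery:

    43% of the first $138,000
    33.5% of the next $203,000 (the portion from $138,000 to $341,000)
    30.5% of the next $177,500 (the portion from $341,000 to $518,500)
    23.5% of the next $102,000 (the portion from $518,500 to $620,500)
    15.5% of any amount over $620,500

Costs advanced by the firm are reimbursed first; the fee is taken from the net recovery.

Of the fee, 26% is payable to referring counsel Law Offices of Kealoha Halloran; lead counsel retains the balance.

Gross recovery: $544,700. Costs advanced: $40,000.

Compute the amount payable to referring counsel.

Fee base (net of costs): $544,700 − $40,000 = $504,700
First $138,000 at 43% = $59,340.00
Next $203,000 at 33.5% = $68,005.00
Remaining $163,700 at 30.5% = $49,928.50
Fee: $59,340.00 + $68,005.00 + $49,928.50 = $177,273.50
Referral share: 26% of $177,273.50 = $46,091.11; lead counsel retains $177,273.50 − $46,091.11 = $131,182.39.

$46,091.11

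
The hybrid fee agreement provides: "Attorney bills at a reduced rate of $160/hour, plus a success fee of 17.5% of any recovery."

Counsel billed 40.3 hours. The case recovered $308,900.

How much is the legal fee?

Hourly: 40.3 × $160 = $6,448.00
Success fee: 17.5% of $308,900 = $54,057.50
Total: $6,448.00 + $54,057.50 = $60,505.50

$60,505.50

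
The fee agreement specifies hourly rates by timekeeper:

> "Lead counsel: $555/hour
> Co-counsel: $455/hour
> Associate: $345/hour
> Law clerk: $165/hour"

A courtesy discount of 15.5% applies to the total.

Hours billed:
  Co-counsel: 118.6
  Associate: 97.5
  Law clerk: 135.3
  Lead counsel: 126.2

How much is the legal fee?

$152,071.27

Lead counsel: 126.2 × $555 = $70,041.00
Co-counsel: 118.6 × $455 = $53,963.00
Associate: 97.5 × $345 = $33,637.50
Law clerk: 135.3 × $165 = $22,324.50
Subtotal: $179,966.00
Less 15.5% discount: −$27,894.73
Total: $179,966.00 − $27,894.73 = $152,071.27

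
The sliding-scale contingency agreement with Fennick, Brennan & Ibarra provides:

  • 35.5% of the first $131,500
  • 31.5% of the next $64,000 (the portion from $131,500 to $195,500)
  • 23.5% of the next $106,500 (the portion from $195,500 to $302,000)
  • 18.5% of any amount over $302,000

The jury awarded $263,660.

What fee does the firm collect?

First $131,500 at 35.5% = $46,682.50
Next $64,000 at 31.5% = $20,160.00
Remaining $68,160 at 23.5% = $16,017.60
Fee: $46,682.50 + $20,160.00 + $16,017.60 = $82,860.10

$82,860.10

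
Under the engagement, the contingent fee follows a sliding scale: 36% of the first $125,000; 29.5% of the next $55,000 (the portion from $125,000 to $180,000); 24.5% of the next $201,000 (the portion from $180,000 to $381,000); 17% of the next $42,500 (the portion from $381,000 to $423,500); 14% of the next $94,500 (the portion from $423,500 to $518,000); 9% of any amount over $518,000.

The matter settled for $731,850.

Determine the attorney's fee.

First $125,000 at 36% = $45,000.00
Next $55,000 at 29.5% = $16,225.00
Next $201,000 at 24.5% = $49,245.00
Next $42,500 at 17% = $7,225.00
Next $94,500 at 14% = $13,230.00
Remaining $213,850 at 9% = $19,246.50
Fee: $45,000.00 + $16,225.00 + $49,245.00 + $7,225.00 + $13,230.00 + $19,246.50 = $150,171.50

$150,171.50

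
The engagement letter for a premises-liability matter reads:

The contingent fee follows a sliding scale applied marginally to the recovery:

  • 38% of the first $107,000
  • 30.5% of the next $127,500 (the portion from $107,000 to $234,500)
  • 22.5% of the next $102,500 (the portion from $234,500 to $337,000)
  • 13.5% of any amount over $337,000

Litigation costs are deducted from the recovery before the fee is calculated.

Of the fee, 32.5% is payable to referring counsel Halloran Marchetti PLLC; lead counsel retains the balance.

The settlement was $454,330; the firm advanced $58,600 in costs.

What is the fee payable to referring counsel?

$35,925.03

Fee base (net of costs): $454,330 − $58,600 = $395,730
First $107,000 at 38% = $40,660.00
Next $127,500 at 30.5% = $38,887.50
Next $102,500 at 22.5% = $23,062.50
Remaining $58,730 at 13.5% = $7,928.55
Fee: $40,660.00 + $38,887.50 + $23,062.50 + $7,928.55 = $110,538.55
Referral share: 32.5% of $110,538.55 = $35,925.03; lead counsel retains $110,538.55 − $35,925.03 = $74,613.52.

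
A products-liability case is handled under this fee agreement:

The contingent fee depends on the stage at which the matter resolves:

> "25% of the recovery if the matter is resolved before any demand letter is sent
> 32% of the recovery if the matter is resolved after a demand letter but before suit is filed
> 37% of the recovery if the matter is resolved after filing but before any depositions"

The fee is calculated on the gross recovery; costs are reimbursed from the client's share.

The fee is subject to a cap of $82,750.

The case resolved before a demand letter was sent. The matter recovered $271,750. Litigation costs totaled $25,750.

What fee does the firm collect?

Fee base is the gross recovery, $271,750; costs are reimbursed separately.
The matter resolved before a demand letter was sent, so the 25% rate applies.
$271,750 × 25% = $67,937.50
$67,937.50 is under the $82,750 cap.

$67,937.50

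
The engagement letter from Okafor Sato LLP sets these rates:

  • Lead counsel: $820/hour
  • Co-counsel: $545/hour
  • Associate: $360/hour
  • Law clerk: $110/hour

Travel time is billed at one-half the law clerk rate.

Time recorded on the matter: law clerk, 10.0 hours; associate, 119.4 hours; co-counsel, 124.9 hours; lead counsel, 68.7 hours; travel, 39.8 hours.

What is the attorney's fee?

Lead counsel: 68.7 × $820 = $56,334.00
Co-counsel: 124.9 × $545 = $68,070.50
Associate: 119.4 × $360 = $42,984.00
Law clerk: 10.0 × $110 = $1,100.00
Subtotal: $56,334.00 + $68,070.50 + $42,984.00 + $1,100.00 = $168,488.50
Travel: 39.8 × ($110 ÷ 2) = 39.8 × $55.00 = $2,189.00
Total: $168,488.50 + $2,189.00 = $170,677.50

$170,677.50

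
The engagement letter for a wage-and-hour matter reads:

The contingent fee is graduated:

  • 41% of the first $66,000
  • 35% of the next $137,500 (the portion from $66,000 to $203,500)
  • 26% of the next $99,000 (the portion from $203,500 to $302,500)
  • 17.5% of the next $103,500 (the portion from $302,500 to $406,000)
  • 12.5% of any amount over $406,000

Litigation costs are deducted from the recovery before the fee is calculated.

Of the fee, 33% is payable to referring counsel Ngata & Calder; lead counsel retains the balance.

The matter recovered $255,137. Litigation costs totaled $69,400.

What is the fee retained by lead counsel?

Fee base (net of costs): $255,137 − $69,400 = $185,737
First $66,000 at 41% = $27,060.00
Remaining $119,737 at 35% = $41,907.95
Fee: $27,060.00 + $41,907.95 = $68,967.95
Referral share: 33% of $68,967.95 = $22,759.42; lead counsel retains $68,967.95 − $22,759.42 = $46,208.53.

$46,208.53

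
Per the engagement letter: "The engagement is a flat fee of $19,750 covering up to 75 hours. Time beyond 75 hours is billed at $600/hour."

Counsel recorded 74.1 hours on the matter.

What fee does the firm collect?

$19,750.00

74.1 hours is within the 75-hour scope; only the flat fee applies.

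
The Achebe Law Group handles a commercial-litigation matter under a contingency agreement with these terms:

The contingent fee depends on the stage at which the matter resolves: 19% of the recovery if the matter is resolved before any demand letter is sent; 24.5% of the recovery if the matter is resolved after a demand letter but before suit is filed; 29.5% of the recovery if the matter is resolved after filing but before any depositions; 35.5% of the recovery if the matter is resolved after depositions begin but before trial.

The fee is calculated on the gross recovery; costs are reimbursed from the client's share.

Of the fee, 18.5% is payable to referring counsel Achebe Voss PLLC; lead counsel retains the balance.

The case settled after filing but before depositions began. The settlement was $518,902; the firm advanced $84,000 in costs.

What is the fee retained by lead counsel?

$124,757.01

Fee base is the gross recovery, $518,902; costs are reimbursed separately.
The matter settled after filing but before depositions began, so the 29.5% rate applies.
$518,902 × 29.5% = $153,076.09
Referral share: 18.5% of $153,076.09 = $28,319.08; lead counsel retains $153,076.09 − $28,319.08 = $124,757.01.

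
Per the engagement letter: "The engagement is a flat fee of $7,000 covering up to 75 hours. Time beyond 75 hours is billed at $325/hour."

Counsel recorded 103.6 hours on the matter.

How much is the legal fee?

Flat fee: $7,000.00
Excess hours: 103.6 − 75 = 28.6
Overrun: 28.6 × $325 = $9,295.00
Total: $7,000.00 + $9,295.00 = $16,295.00

$16,295.00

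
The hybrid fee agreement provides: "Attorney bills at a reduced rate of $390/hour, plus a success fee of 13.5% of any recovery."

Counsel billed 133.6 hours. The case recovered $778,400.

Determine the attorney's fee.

$157,188.00

Hourly: 133.6 × $390 = $52,104.00
Success fee: 13.5% of $778,400 = $105,084.00
Total: $52,104.00 + $105,084.00 = $157,188.00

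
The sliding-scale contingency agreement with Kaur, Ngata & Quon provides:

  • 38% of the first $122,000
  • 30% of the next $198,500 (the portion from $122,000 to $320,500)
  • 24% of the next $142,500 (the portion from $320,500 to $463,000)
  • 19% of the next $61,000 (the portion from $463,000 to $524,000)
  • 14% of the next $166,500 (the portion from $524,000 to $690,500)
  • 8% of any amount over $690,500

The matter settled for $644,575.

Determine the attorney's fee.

$168,580.50

First $122,000 at 38% = $46,360.00
Next $198,500 at 30% = $59,550.00
Next $142,500 at 24% = $34,200.00
Next $61,000 at 19% = $11,590.00
Remaining $120,575 at 14% = $16,880.50
Fee: $46,360.00 + $59,550.00 + $34,200.00 + $11,590.00 + $16,880.50 = $168,580.50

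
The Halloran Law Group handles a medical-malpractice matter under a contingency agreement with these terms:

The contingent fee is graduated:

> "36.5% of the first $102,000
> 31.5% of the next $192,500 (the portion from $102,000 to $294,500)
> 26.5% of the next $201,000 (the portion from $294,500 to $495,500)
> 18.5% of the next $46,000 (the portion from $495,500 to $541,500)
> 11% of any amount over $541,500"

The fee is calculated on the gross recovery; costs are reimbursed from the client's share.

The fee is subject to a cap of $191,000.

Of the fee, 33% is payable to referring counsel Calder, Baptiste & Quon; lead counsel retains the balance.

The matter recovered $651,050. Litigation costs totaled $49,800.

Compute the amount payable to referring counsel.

Fee base is the gross recovery, $651,050; costs are reimbursed separately.
First $102,000 at 36.5% = $37,230.00
Next $192,500 at 31.5% = $60,637.50
Next $201,000 at 26.5% = $53,265.00
Next $46,000 at 18.5% = $8,510.00
Remaining $109,550 at 11% = $12,050.50
Fee: $37,230.00 + $60,637.50 + $53,265.00 + $8,510.00 + $12,050.50 = $171,693.00
$171,693.00 is under the $191,000 cap.
Referral share: 33% of $171,693.00 = $56,658.69; lead counsel retains $171,693.00 − $56,658.69 = $115,034.31.

$56,658.69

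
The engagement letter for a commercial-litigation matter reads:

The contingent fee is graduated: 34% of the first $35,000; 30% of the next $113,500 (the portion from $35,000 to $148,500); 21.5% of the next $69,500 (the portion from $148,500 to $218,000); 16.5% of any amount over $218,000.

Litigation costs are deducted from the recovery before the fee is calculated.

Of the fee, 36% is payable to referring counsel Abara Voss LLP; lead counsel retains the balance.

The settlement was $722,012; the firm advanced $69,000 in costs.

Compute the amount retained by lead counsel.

$84,908.47

Fee base (net of costs): $722,012 − $69,000 = $653,012
First $35,000 at 34% = $11,900.00
Next $113,500 at 30% = $34,050.00
Next $69,500 at 21.5% = $14,942.50
Remaining $435,012 at 16.5% = $71,776.98
Fee: $11,900.00 + $34,050.00 + $14,942.50 + $71,776.98 = $132,669.48
Referral share: 36% of $132,669.48 = $47,761.01; lead counsel retains $132,669.48 − $47,761.01 = $84,908.47.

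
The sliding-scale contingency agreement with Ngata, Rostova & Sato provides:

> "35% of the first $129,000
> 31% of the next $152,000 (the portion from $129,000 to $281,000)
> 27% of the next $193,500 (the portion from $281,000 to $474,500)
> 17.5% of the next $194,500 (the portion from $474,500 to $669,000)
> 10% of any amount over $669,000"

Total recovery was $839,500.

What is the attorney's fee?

First $129,000 at 35% = $45,150.00
Next $152,000 at 31% = $47,120.00
Next $193,500 at 27% = $52,245.00
Next $194,500 at 17.5% = $34,037.50
Remaining $170,500 at 10% = $17,050.00
Fee: $45,150.00 + $47,120.00 + $52,245.00 + $34,037.50 + $17,050.00 = $195,602.50

$195,602.50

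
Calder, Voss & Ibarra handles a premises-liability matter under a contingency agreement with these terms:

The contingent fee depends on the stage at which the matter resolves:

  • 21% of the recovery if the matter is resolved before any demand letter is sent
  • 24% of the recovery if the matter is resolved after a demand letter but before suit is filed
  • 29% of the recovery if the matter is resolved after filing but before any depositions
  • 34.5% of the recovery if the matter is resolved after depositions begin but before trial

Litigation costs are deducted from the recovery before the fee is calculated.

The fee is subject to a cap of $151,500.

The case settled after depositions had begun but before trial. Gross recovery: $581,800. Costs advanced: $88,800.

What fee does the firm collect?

Fee base (net of costs): $581,800 − $88,800 = $493,000
The matter settled after depositions had begun but before trial, so the 34.5% rate applies.
$493,000 × 34.5% = $170,085.00
$170,085.00 exceeds the $151,500 cap, so the fee is capped at $151,500.00.

$151,500.00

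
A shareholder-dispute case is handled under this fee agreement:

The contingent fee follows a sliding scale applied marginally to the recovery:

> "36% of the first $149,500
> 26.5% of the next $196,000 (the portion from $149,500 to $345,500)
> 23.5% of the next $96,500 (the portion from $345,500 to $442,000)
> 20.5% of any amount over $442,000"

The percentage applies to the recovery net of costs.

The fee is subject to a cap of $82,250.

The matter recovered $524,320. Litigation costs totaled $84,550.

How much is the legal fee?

Fee base (net of costs): $524,320 − $84,550 = $439,770
First $149,500 at 36% = $53,820.00
Next $196,000 at 26.5% = $51,940.00
Remaining $94,270 at 23.5% = $22,153.45
Fee: $53,820.00 + $51,940.00 + $22,153.45 = $127,913.45
$127,913.45 exceeds the $82,250 cap, so the fee is capped at $82,250.00.

$82,250.00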